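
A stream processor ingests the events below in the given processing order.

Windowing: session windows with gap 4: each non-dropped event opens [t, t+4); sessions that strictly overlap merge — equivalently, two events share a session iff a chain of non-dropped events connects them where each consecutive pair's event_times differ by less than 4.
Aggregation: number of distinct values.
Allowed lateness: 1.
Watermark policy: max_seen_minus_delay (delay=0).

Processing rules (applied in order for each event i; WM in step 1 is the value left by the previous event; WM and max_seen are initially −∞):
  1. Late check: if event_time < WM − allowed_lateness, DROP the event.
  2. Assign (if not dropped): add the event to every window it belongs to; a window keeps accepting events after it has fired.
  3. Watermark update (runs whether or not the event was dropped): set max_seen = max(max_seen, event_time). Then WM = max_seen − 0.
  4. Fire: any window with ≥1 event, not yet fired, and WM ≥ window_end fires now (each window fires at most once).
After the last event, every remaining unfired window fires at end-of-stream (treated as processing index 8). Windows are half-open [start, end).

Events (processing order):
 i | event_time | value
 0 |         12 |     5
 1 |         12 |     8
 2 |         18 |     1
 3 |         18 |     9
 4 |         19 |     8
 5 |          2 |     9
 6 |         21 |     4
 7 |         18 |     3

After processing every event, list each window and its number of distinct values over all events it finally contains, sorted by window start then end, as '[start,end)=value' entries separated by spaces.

[12,16)=2 [18,25)=4

i=0 t=12 v=5: → [12,16); WM=12
i=1 t=12 v=8: → [12,16); WM=12
i=2 t=18 v=1: → [18,22); WM=18
i=3 t=18 v=9: → [18,22); WM=18
i=4 t=19 v=8: → [18,23); WM=19
i=5 t=2 v=9: DROP (t<19-1); WM=19
i=6 t=21 v=4: → [18,25); WM=21
i=7 t=18 v=3: DROP (t<21-1); WM=21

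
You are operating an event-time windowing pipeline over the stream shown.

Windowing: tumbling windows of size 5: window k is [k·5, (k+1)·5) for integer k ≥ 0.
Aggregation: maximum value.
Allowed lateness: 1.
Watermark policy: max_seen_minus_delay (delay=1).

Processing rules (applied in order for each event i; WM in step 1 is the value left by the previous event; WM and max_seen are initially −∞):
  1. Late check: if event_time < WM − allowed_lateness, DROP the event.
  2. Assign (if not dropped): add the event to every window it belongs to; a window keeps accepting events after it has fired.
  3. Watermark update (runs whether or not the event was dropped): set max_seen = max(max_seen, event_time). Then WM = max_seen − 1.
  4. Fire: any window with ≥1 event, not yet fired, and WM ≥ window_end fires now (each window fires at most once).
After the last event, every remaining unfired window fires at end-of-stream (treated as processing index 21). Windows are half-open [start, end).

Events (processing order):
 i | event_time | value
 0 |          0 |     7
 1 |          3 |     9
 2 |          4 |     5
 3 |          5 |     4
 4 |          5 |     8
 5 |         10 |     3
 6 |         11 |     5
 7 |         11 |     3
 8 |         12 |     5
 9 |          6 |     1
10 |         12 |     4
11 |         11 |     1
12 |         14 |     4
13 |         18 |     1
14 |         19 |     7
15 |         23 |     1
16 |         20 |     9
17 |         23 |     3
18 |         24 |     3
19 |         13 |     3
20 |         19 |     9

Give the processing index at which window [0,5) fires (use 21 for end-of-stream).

5

i=0 t=0 v=7: → [0,5); WM=-1
i=1 t=3 v=9: → [0,5); WM=2
i=2 t=4 v=5: → [0,5); WM=3
i=3 t=5 v=4: → [5,10); WM=4
i=4 t=5 v=8: → [5,10); WM=4
i=5 t=10 v=3: → [10,15); WM=9; [0,5) fires=9
i=6 t=11 v=5: → [10,15); WM=10; [5,10) fires=8
i=7 t=11 v=3: → [10,15); WM=10
i=8 t=12 v=5: → [10,15); WM=11
i=9 t=6 v=1: DROP (t<11-1); WM=11
i=10 t=12 v=4: → [10,15); WM=11
i=11 t=11 v=1: → [10,15); WM=11
i=12 t=14 v=4: → [10,15); WM=13
i=13 t=18 v=1: → [15,20); WM=17; [10,15) fires=5
i=14 t=19 v=7: → [15,20); WM=18
i=15 t=23 v=1: → [20,25); WM=22; [15,20) fires=7
i=16 t=20 v=9: DROP (t<22-1); WM=22
i=17 t=23 v=3: → [20,25); WM=22
i=18 t=24 v=3: → [20,25); WM=23
i=19 t=13 v=3: DROP (t<23-1); WM=23
i=20 t=19 v=9: DROP (t<23-1); WM=23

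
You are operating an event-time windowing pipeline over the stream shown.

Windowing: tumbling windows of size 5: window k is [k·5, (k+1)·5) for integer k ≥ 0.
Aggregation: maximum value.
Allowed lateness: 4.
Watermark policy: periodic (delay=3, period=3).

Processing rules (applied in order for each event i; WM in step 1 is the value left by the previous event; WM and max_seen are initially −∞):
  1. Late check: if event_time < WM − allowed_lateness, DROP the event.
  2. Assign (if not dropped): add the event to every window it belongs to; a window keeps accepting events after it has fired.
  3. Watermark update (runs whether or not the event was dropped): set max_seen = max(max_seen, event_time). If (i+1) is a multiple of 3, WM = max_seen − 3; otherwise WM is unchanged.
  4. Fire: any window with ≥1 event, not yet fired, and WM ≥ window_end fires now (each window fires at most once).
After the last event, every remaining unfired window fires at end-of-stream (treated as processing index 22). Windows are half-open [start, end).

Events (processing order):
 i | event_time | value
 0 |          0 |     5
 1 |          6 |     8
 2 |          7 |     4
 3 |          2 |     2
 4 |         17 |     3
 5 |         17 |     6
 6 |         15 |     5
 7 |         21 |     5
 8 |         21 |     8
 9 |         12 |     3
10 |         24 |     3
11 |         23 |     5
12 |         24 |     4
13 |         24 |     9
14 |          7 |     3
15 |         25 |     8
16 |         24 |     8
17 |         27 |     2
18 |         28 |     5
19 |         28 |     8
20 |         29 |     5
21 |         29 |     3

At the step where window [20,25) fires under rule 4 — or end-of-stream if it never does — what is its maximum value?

9

i=0 t=0 v=5: → [0,5); WM=−∞
i=1 t=6 v=8: → [5,10); WM=−∞
i=2 t=7 v=4: → [5,10); WM=4
i=3 t=2 v=2: → [0,5); WM=4
i=4 t=17 v=3: → [15,20); WM=4
i=5 t=17 v=6: → [15,20); WM=14; [0,5) fires=5 [5,10) fires=8
i=6 t=15 v=5: → [15,20); WM=14
i=7 t=21 v=5: → [20,25); WM=14
i=8 t=21 v=8: → [20,25); WM=18
i=9 t=12 v=3: DROP (t<18-4); WM=18
i=10 t=24 v=3: → [20,25); WM=18
i=11 t=23 v=5: → [20,25); WM=21; [15,20) fires=6
i=12 t=24 v=4: → [20,25); WM=21
i=13 t=24 v=9: → [20,25); WM=21
i=14 t=7 v=3: DROP (t<21-4); WM=21
i=15 t=25 v=8: → [25,30); WM=21
i=16 t=24 v=8: → [20,25); WM=21
i=17 t=27 v=2: → [25,30); WM=24
i=18 t=28 v=5: → [25,30); WM=24
i=19 t=28 v=8: → [25,30); WM=24
i=20 t=29 v=5: → [25,30); WM=26; [20,25) fires=9
i=21 t=29 v=3: → [25,30); WM=26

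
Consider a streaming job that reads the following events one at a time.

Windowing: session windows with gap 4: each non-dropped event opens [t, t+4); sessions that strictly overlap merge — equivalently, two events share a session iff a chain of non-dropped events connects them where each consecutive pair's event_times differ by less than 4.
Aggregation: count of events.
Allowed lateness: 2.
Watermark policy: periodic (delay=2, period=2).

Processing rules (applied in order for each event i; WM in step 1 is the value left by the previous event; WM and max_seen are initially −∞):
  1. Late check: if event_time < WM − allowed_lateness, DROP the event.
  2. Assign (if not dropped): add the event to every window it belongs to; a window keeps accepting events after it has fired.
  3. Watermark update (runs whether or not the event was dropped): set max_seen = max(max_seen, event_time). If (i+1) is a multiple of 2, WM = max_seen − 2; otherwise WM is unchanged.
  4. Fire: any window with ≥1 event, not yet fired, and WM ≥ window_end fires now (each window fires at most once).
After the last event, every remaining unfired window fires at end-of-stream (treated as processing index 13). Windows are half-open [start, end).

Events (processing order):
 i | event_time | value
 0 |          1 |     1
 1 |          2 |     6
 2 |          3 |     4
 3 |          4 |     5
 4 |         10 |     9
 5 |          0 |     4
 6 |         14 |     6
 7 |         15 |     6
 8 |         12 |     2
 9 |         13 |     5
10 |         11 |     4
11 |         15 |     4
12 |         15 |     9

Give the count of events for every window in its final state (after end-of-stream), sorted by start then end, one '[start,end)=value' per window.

[0,8)=5 [10,19)=8

i=0 t=1 v=1: → [1,5); WM=−∞
i=1 t=2 v=6: → [1,6); WM=0
i=2 t=3 v=4: → [1,7); WM=0
i=3 t=4 v=5: → [1,8); WM=2
i=4 t=10 v=9: → [10,14); WM=2
i=5 t=0 v=4: → [0,8); WM=8
i=6 t=14 v=6: → [14,18); WM=8
i=7 t=15 v=6: → [14,19); WM=13
i=8 t=12 v=2: → [10,19); WM=13
i=9 t=13 v=5: → [10,19); WM=13
i=10 t=11 v=4: → [10,19); WM=13
i=11 t=15 v=4: → [10,19); WM=13
i=12 t=15 v=9: → [10,19); WM=13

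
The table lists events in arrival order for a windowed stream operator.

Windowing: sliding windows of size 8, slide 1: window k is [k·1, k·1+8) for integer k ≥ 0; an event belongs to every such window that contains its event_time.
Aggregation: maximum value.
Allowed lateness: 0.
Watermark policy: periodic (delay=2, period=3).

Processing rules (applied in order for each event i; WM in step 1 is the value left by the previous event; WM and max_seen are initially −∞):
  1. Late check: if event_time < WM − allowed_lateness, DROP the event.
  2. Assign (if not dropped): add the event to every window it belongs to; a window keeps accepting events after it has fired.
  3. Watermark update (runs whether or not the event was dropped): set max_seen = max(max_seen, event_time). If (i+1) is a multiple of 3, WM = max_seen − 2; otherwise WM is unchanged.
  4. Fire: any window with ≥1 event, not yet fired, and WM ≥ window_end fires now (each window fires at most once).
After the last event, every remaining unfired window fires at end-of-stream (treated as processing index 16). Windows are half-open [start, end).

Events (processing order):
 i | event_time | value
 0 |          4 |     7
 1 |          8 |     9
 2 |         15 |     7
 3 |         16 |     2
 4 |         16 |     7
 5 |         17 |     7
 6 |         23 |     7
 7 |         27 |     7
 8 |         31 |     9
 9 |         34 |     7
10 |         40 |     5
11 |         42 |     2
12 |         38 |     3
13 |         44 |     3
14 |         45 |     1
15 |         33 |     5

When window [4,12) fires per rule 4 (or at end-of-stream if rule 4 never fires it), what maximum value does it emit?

i=0 t=4 v=7: → [4,12),[3,11),[2,10),[1,9),[0,8); WM=−∞
i=1 t=8 v=9: → [8,16),[7,15),[6,14),[5,13),[4,12),[3,11),[2,10),[1,9); WM=−∞
i=2 t=15 v=7: → [15,23),[14,22),[13,21),[12,20),[11,19),[10,18),[9,17),[8,16); WM=13; [0,8) fires=7 [1,9) fires=9 [2,10) fires=9 [3,11) fires=9 [4,12) fires=9 [5,13) fires=9
i=3 t=16 v=2: → [16,24),[15,23),[14,22),[13,21),[12,20),[11,19),[10,18),[9,17); WM=13
i=4 t=16 v=7: → [16,24),[15,23),[14,22),[13,21),[12,20),[11,19),[10,18),[9,17); WM=13
i=5 t=17 v=7: → [17,25),[16,24),[15,23),[14,22),[13,21),[12,20),[11,19),[10,18); WM=15; [6,14) fires=9 [7,15) fires=9
i=6 t=23 v=7: → [23,31),[22,30),[21,29),[20,28),[19,27),[18,26),[17,25),[16,24); WM=15
i=7 t=27 v=7: → [27,35),[26,34),[25,33),[24,32),[23,31),[22,30),[21,29),[20,28); WM=15
i=8 t=31 v=9: → [31,39),[30,38),[29,37),[28,36),[27,35),[26,34),[25,33),[24,32); WM=29; [8,16) fires=9 [9,17) fires=7 [10,18) fires=7 [11,19) fires=7 [12,20) fires=7 [13,21) fires=7 [14,22) fires=7 [15,23) fires=7 [16,24) fires=7 [17,25) fires=7 [18,26) fires=7 [19,27) fires=7 [20,28) fires=7 [21,29) fires=7
i=9 t=34 v=7: → [34,42),[33,41),[32,40),[31,39),[30,38),[29,37),[28,36),[27,35); WM=29
i=10 t=40 v=5: → [40,48),[39,47),[38,46),[37,45),[36,44),[35,43),[34,42),[33,41); WM=29
i=11 t=42 v=2: → [42,50),[41,49),[40,48),[39,47),[38,46),[37,45),[36,44),[35,43); WM=40; [22,30) fires=7 [23,31) fires=7 [24,32) fires=9 [25,33) fires=9 [26,34) fires=9 [27,35) fires=9 [28,36) fires=9 [29,37) fires=9 [30,38) fires=9 [31,39) fires=9 [32,40) fires=7
i=12 t=38 v=3: DROP (t<40-0); WM=40
i=13 t=44 v=3: → [44,52),[43,51),[42,50),[41,49),[40,48),[39,47),[38,46),[37,45); WM=40
i=14 t=45 v=1: → [45,53),[44,52),[43,51),[42,50),[41,49),[40,48),[39,47),[38,46); WM=43; [33,41) fires=7 [34,42) fires=7 [35,43) fires=5
i=15 t=33 v=5: DROP (t<43-0); WM=43

9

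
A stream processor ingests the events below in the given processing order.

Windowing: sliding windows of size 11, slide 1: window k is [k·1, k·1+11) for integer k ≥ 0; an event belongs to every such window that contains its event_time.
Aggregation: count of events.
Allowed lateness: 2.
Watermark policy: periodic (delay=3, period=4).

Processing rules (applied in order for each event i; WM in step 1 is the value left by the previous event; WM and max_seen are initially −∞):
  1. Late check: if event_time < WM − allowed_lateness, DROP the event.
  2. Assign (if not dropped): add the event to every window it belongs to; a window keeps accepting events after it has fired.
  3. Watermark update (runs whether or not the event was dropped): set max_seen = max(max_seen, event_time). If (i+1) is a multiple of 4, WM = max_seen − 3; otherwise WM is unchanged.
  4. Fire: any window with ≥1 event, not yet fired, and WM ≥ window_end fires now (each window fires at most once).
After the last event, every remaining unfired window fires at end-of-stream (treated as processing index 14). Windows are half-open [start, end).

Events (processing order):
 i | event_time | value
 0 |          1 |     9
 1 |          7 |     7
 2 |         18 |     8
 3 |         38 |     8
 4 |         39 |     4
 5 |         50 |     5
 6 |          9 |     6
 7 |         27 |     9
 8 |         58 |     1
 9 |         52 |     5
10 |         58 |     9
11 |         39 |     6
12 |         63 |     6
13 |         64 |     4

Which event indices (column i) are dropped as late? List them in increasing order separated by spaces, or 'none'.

6 7 11

i=0 t=1 v=9: → [1,12),[0,11); WM=−∞
i=1 t=7 v=7: → [7,18),[6,17),[5,16),[4,15),[3,14),[2,13),[1,12),[0,11); WM=−∞
i=2 t=18 v=8: → [18,29),[17,28),[16,27),[15,26),[14,25),[13,24),[12,23),[11,22),[10,21),[9,20),[8,19); WM=−∞
i=3 t=38 v=8: → [38,49),[37,48),[36,47),[35,46),[34,45),[33,44),[32,43),[31,42),[30,41),[29,40),[28,39); WM=35; [0,11) fires=2 [1,12) fires=2 [2,13) fires=1 [3,14) fires=1 [4,15) fires=1 [5,16) fires=1 [6,17) fires=1 [7,18) fires=1 [8,19) fires=1 [9,20) fires=1 [10,21) fires=1 [11,22) fires=1 [12,23) fires=1 [13,24) fires=1 [14,25) fires=1 [15,26) fires=1 [16,27) fires=1 [17,28) fires=1 [18,29) fires=1
i=4 t=39 v=4: → [39,50),[38,49),[37,48),[36,47),[35,46),[34,45),[33,44),[32,43),[31,42),[30,41),[29,40); WM=35
i=5 t=50 v=5: → [50,61),[49,60),[48,59),[47,58),[46,57),[45,56),[44,55),[43,54),[42,53),[41,52),[40,51); WM=35
i=6 t=9 v=6: DROP (t<35-2); WM=35
i=7 t=27 v=9: DROP (t<35-2); WM=47; [28,39) fires=1 [29,40) fires=2 [30,41) fires=2 [31,42) fires=2 [32,43) fires=2 [33,44) fires=2 [34,45) fires=2 [35,46) fires=2 [36,47) fires=2
i=8 t=58 v=1: → [58,69),[57,68),[56,67),[55,66),[54,65),[53,64),[52,63),[51,62),[50,61),[49,60),[48,59); WM=47
i=9 t=52 v=5: → [52,63),[51,62),[50,61),[49,60),[48,59),[47,58),[46,57),[45,56),[44,55),[43,54),[42,53); WM=47
i=10 t=58 v=9: → [58,69),[57,68),[56,67),[55,66),[54,65),[53,64),[52,63),[51,62),[50,61),[49,60),[48,59); WM=47
i=11 t=39 v=6: DROP (t<47-2); WM=55; [37,48) fires=2 [38,49) fires=2 [39,50) fires=1 [40,51) fires=1 [41,52) fires=1 [42,53) fires=2 [43,54) fires=2 [44,55) fires=2
i=12 t=63 v=6: → [63,74),[62,73),[61,72),[60,71),[59,70),[58,69),[57,68),[56,67),[55,66),[54,65),[53,64); WM=55
i=13 t=64 v=4: → [64,75),[63,74),[62,73),[61,72),[60,71),[59,70),[58,69),[57,68),[56,67),[55,66),[54,65); WM=55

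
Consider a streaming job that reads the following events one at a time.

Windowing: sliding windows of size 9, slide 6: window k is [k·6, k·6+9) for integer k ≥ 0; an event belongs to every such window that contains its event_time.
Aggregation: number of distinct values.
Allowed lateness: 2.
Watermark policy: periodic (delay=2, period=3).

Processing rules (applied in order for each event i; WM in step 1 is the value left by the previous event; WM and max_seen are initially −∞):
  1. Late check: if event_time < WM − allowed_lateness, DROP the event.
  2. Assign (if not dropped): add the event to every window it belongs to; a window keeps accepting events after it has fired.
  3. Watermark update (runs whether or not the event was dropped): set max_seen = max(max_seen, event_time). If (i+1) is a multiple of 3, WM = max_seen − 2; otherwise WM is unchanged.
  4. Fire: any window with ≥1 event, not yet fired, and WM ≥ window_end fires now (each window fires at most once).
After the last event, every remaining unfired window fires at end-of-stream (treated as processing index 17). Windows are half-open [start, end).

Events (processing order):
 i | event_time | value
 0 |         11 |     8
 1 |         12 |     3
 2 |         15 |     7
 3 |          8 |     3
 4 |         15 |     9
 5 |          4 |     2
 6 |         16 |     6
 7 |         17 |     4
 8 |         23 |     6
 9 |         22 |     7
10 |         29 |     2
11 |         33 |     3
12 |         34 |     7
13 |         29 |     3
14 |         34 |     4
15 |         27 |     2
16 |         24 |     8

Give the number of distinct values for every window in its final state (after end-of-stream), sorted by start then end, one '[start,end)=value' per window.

i=0 t=11 v=8: → [6,15); WM=−∞
i=1 t=12 v=3: → [12,21),[6,15); WM=−∞
i=2 t=15 v=7: → [12,21); WM=13
i=3 t=8 v=3: DROP (t<13-2); WM=13
i=4 t=15 v=9: → [12,21); WM=13
i=5 t=4 v=2: DROP (t<13-2); WM=13
i=6 t=16 v=6: → [12,21); WM=13
i=7 t=17 v=4: → [12,21); WM=13
i=8 t=23 v=6: → [18,27); WM=21; [6,15) fires=2 [12,21) fires=5
i=9 t=22 v=7: → [18,27); WM=21
i=10 t=29 v=2: → [24,33); WM=21
i=11 t=33 v=3: → [30,39); WM=31; [18,27) fires=2
i=12 t=34 v=7: → [30,39); WM=31
i=13 t=29 v=3: → [24,33); WM=31
i=14 t=34 v=4: → [30,39); WM=32
i=15 t=27 v=2: DROP (t<32-2); WM=32
i=16 t=24 v=8: DROP (t<32-2); WM=32

[6,15)=2 [12,21)=5 [18,27)=2 [24,33)=2 [30,39)=3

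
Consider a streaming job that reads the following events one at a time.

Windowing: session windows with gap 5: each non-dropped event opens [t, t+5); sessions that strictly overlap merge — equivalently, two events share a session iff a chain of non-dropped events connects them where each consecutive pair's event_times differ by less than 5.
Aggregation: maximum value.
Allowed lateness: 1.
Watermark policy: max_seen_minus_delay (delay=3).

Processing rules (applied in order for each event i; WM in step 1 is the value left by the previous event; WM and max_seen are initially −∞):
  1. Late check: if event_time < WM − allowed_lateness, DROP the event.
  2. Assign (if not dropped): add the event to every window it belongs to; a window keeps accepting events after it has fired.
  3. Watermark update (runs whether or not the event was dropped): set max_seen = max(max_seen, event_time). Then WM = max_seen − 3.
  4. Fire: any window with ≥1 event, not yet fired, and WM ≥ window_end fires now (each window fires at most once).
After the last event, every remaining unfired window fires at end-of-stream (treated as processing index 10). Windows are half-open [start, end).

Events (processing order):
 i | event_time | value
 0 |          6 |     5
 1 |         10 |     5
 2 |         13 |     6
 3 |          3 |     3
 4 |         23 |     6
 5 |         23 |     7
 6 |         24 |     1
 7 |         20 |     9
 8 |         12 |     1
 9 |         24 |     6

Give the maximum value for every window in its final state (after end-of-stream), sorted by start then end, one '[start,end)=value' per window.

[6,18)=6 [20,29)=9

i=0 t=6 v=5: → [6,11); WM=3
i=1 t=10 v=5: → [6,15); WM=7
i=2 t=13 v=6: → [6,18); WM=10
i=3 t=3 v=3: DROP (t<10-1); WM=10
i=4 t=23 v=6: → [23,28); WM=20
i=5 t=23 v=7: → [23,28); WM=20
i=6 t=24 v=1: → [23,29); WM=21
i=7 t=20 v=9: → [20,29); WM=21
i=8 t=12 v=1: DROP (t<21-1); WM=21
i=9 t=24 v=6: → [20,29); WM=21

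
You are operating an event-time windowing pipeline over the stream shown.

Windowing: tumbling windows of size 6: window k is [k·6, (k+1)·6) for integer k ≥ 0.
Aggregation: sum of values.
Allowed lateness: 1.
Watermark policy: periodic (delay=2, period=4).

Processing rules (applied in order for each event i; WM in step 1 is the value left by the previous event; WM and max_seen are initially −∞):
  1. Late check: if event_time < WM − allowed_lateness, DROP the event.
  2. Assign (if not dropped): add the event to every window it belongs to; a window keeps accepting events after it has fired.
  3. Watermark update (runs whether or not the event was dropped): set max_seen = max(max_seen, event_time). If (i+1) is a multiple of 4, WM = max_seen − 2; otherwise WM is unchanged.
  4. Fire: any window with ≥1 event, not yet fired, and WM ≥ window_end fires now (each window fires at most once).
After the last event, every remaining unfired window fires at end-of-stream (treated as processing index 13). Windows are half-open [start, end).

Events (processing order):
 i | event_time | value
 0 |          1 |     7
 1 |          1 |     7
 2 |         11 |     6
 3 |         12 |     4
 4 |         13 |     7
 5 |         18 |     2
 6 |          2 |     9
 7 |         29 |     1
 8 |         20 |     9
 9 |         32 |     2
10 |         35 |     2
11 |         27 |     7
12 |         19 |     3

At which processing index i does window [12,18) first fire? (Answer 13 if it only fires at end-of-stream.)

7

i=0 t=1 v=7: → [0,6); WM=−∞
i=1 t=1 v=7: → [0,6); WM=−∞
i=2 t=11 v=6: → [6,12); WM=−∞
i=3 t=12 v=4: → [12,18); WM=10; [0,6) fires=14
i=4 t=13 v=7: → [12,18); WM=10
i=5 t=18 v=2: → [18,24); WM=10
i=6 t=2 v=9: DROP (t<10-1); WM=10
i=7 t=29 v=1: → [24,30); WM=27; [6,12) fires=6 [12,18) fires=11 [18,24) fires=2
i=8 t=20 v=9: DROP (t<27-1); WM=27
i=9 t=32 v=2: → [30,36); WM=27
i=10 t=35 v=2: → [30,36); WM=27
i=11 t=27 v=7: → [24,30); WM=33; [24,30) fires=8
i=12 t=19 v=3: DROP (t<33-1); WM=33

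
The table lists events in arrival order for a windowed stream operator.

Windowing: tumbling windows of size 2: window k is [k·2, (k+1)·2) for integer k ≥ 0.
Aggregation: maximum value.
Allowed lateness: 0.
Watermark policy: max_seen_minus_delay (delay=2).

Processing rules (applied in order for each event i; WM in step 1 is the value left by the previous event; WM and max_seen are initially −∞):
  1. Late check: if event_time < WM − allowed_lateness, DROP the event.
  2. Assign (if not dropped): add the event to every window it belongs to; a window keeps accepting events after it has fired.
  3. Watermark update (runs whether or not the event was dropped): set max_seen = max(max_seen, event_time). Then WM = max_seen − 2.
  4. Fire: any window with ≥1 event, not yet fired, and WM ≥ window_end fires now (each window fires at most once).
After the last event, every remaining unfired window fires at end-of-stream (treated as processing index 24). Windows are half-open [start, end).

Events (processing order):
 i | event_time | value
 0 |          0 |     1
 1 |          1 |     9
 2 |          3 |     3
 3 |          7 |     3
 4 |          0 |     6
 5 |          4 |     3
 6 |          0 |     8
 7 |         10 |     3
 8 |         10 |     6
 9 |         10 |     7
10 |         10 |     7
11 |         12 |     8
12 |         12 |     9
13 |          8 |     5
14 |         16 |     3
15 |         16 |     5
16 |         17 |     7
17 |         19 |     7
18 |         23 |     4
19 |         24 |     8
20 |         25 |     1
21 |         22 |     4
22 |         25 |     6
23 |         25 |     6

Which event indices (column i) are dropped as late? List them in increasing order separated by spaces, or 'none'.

4 5 6 13 21

i=0 t=0 v=1: → [0,2); WM=-2
i=1 t=1 v=9: → [0,2); WM=-1
i=2 t=3 v=3: → [2,4); WM=1
i=3 t=7 v=3: → [6,8); WM=5; [0,2) fires=9 [2,4) fires=3
i=4 t=0 v=6: DROP (t<5-0); WM=5
i=5 t=4 v=3: DROP (t<5-0); WM=5
i=6 t=0 v=8: DROP (t<5-0); WM=5
i=7 t=10 v=3: → [10,12); WM=8; [6,8) fires=3
i=8 t=10 v=6: → [10,12); WM=8
i=9 t=10 v=7: → [10,12); WM=8
i=10 t=10 v=7: → [10,12); WM=8
i=11 t=12 v=8: → [12,14); WM=10
i=12 t=12 v=9: → [12,14); WM=10
i=13 t=8 v=5: DROP (t<10-0); WM=10
i=14 t=16 v=3: → [16,18); WM=14; [10,12) fires=7 [12,14) fires=9
i=15 t=16 v=5: → [16,18); WM=14
i=16 t=17 v=7: → [16,18); WM=15
i=17 t=19 v=7: → [18,20); WM=17
i=18 t=23 v=4: → [22,24); WM=21; [16,18) fires=7 [18,20) fires=7
i=19 t=24 v=8: → [24,26); WM=22
i=20 t=25 v=1: → [24,26); WM=23
i=21 t=22 v=4: DROP (t<23-0); WM=23
i=22 t=25 v=6: → [24,26); WM=23
i=23 t=25 v=6: → [24,26); WM=23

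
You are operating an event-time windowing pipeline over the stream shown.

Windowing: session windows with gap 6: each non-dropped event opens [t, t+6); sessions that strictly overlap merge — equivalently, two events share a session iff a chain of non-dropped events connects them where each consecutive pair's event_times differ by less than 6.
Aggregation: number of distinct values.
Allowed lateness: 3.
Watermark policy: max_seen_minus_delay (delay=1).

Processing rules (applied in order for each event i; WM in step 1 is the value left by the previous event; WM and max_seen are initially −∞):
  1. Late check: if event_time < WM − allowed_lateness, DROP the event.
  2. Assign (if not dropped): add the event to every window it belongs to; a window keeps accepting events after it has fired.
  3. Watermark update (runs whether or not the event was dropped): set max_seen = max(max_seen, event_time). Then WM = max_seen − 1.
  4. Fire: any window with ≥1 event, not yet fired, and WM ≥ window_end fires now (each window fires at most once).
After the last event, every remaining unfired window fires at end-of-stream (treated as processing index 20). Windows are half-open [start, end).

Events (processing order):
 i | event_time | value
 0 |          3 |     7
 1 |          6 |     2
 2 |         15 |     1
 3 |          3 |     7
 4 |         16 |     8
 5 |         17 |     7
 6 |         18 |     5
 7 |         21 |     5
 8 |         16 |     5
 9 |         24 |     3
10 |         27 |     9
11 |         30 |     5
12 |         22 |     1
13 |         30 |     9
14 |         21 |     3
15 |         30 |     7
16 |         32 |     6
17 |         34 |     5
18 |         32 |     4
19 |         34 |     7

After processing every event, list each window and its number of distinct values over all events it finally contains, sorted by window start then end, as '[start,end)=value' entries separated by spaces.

i=0 t=3 v=7: → [3,9); WM=2
i=1 t=6 v=2: → [3,12); WM=5
i=2 t=15 v=1: → [15,21); WM=14
i=3 t=3 v=7: DROP (t<14-3); WM=14
i=4 t=16 v=8: → [15,22); WM=15
i=5 t=17 v=7: → [15,23); WM=16
i=6 t=18 v=5: → [15,24); WM=17
i=7 t=21 v=5: → [15,27); WM=20
i=8 t=16 v=5: DROP (t<20-3); WM=20
i=9 t=24 v=3: → [15,30); WM=23
i=10 t=27 v=9: → [15,33); WM=26
i=11 t=30 v=5: → [15,36); WM=29
i=12 t=22 v=1: DROP (t<29-3); WM=29
i=13 t=30 v=9: → [15,36); WM=29
i=14 t=21 v=3: DROP (t<29-3); WM=29
i=15 t=30 v=7: → [15,36); WM=29
i=16 t=32 v=6: → [15,38); WM=31
i=17 t=34 v=5: → [15,40); WM=33
i=18 t=32 v=4: → [15,40); WM=33
i=19 t=34 v=7: → [15,40); WM=33

[3,12)=2 [15,40)=8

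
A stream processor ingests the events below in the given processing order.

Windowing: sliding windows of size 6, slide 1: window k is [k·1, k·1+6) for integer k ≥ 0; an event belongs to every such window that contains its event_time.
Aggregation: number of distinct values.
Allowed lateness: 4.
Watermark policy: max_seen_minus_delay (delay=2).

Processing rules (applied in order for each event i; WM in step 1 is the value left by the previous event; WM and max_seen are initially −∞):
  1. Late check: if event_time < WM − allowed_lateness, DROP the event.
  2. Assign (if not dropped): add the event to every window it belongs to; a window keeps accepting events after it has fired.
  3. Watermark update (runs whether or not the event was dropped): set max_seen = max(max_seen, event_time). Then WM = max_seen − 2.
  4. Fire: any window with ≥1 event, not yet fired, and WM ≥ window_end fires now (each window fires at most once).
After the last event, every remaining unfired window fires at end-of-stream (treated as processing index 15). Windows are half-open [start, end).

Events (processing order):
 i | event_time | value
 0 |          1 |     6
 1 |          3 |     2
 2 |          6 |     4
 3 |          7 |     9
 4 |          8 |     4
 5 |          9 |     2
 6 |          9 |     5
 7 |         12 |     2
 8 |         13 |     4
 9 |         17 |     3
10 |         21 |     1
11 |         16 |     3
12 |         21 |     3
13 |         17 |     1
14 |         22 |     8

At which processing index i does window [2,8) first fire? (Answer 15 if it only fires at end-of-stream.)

7

i=0 t=1 v=6: → [1,7),[0,6); WM=-1
i=1 t=3 v=2: → [3,9),[2,8),[1,7),[0,6); WM=1
i=2 t=6 v=4: → [6,12),[5,11),[4,10),[3,9),[2,8),[1,7); WM=4
i=3 t=7 v=9: → [7,13),[6,12),[5,11),[4,10),[3,9),[2,8); WM=5
i=4 t=8 v=4: → [8,14),[7,13),[6,12),[5,11),[4,10),[3,9); WM=6; [0,6) fires=2
i=5 t=9 v=2: → [9,15),[8,14),[7,13),[6,12),[5,11),[4,10); WM=7; [1,7) fires=3
i=6 t=9 v=5: → [9,15),[8,14),[7,13),[6,12),[5,11),[4,10); WM=7
i=7 t=12 v=2: → [12,18),[11,17),[10,16),[9,15),[8,14),[7,13); WM=10; [2,8) fires=3 [3,9) fires=3 [4,10) fires=4
i=8 t=13 v=4: → [13,19),[12,18),[11,17),[10,16),[9,15),[8,14); WM=11; [5,11) fires=4
i=9 t=17 v=3: → [17,23),[16,22),[15,21),[14,20),[13,19),[12,18); WM=15; [6,12) fires=4 [7,13) fires=4 [8,14) fires=3 [9,15) fires=3
i=10 t=21 v=1: → [21,27),[20,26),[19,25),[18,24),[17,23),[16,22); WM=19; [10,16) fires=2 [11,17) fires=2 [12,18) fires=3 [13,19) fires=2
i=11 t=16 v=3: → [16,22),[15,21),[14,20),[13,19),[12,18),[11,17); WM=19
i=12 t=21 v=3: → [21,27),[20,26),[19,25),[18,24),[17,23),[16,22); WM=19
i=13 t=17 v=1: → [17,23),[16,22),[15,21),[14,20),[13,19),[12,18); WM=19
i=14 t=22 v=8: → [22,28),[21,27),[20,26),[19,25),[18,24),[17,23); WM=20; [14,20) fires=2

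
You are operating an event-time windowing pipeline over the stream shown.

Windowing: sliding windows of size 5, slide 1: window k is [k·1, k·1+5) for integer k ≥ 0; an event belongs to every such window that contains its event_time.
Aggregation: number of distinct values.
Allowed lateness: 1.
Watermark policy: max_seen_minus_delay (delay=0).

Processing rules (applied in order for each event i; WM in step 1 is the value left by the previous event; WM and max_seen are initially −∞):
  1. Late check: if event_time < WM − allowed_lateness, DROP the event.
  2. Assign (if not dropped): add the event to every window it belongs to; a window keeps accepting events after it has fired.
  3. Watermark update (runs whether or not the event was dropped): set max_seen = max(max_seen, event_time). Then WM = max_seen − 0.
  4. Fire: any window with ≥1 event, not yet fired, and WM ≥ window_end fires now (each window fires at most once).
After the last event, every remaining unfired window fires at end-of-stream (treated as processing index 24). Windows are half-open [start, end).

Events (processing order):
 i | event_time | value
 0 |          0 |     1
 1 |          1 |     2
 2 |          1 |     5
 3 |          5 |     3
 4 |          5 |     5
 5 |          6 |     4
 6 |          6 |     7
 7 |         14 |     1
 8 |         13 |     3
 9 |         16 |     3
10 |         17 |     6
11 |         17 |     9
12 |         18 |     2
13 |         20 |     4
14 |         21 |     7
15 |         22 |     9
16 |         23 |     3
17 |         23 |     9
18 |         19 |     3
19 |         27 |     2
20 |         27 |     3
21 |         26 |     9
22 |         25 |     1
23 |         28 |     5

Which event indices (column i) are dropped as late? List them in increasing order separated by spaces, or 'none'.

i=0 t=0 v=1: → [0,5); WM=0
i=1 t=1 v=2: → [1,6),[0,5); WM=1
i=2 t=1 v=5: → [1,6),[0,5); WM=1
i=3 t=5 v=3: → [5,10),[4,9),[3,8),[2,7),[1,6); WM=5; [0,5) fires=3
i=4 t=5 v=5: → [5,10),[4,9),[3,8),[2,7),[1,6); WM=5
i=5 t=6 v=4: → [6,11),[5,10),[4,9),[3,8),[2,7); WM=6; [1,6) fires=3
i=6 t=6 v=7: → [6,11),[5,10),[4,9),[3,8),[2,7); WM=6
i=7 t=14 v=1: → [14,19),[13,18),[12,17),[11,16),[10,15); WM=14; [2,7) fires=4 [3,8) fires=4 [4,9) fires=4 [5,10) fires=4 [6,11) fires=2
i=8 t=13 v=3: → [13,18),[12,17),[11,16),[10,15),[9,14); WM=14; [9,14) fires=1
i=9 t=16 v=3: → [16,21),[15,20),[14,19),[13,18),[12,17); WM=16; [10,15) fires=2 [11,16) fires=2
i=10 t=17 v=6: → [17,22),[16,21),[15,20),[14,19),[13,18); WM=17; [12,17) fires=2
i=11 t=17 v=9: → [17,22),[16,21),[15,20),[14,19),[13,18); WM=17
i=12 t=18 v=2: → [18,23),[17,22),[16,21),[15,20),[14,19); WM=18; [13,18) fires=4
i=13 t=20 v=4: → [20,25),[19,24),[18,23),[17,22),[16,21); WM=20; [14,19) fires=5 [15,20) fires=4
i=14 t=21 v=7: → [21,26),[20,25),[19,24),[18,23),[17,22); WM=21; [16,21) fires=5
i=15 t=22 v=9: → [22,27),[21,26),[20,25),[19,24),[18,23); WM=22; [17,22) fires=5
i=16 t=23 v=3: → [23,28),[22,27),[21,26),[20,25),[19,24); WM=23; [18,23) fires=4
i=17 t=23 v=9: → [23,28),[22,27),[21,26),[20,25),[19,24); WM=23
i=18 t=19 v=3: DROP (t<23-1); WM=23
i=19 t=27 v=2: → [27,32),[26,31),[25,30),[24,29),[23,28); WM=27; [19,24) fires=4 [20,25) fires=4 [21,26) fires=3 [22,27) fires=2
i=20 t=27 v=3: → [27,32),[26,31),[25,30),[24,29),[23,28); WM=27
i=21 t=26 v=9: → [26,31),[25,30),[24,29),[23,28),[22,27); WM=27
i=22 t=25 v=1: DROP (t<27-1); WM=27
i=23 t=28 v=5: → [28,33),[27,32),[26,31),[25,30),[24,29); WM=28; [23,28) fires=3

18 22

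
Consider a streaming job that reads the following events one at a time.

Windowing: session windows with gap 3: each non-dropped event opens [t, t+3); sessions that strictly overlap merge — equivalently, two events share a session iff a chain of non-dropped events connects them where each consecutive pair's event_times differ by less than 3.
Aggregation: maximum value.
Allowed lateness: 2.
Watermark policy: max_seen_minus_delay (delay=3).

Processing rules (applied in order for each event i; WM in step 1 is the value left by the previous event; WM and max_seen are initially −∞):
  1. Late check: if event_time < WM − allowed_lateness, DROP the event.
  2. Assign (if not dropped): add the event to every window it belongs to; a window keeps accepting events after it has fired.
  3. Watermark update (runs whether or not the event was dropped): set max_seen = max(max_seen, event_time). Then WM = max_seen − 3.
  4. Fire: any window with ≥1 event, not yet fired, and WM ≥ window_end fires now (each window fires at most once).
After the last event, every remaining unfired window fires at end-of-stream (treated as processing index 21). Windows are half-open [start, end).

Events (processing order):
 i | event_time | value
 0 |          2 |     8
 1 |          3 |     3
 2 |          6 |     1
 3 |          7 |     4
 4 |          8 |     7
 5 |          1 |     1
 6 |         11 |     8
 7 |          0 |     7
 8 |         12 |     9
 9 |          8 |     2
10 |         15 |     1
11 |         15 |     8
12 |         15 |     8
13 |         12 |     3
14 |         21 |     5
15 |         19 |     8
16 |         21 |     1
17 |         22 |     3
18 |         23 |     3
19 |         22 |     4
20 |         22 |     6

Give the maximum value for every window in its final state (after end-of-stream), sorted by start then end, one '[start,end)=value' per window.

i=0 t=2 v=8: → [2,5); WM=-1
i=1 t=3 v=3: → [2,6); WM=0
i=2 t=6 v=1: → [6,9); WM=3
i=3 t=7 v=4: → [6,10); WM=4
i=4 t=8 v=7: → [6,11); WM=5
i=5 t=1 v=1: DROP (t<5-2); WM=5
i=6 t=11 v=8: → [11,14); WM=8
i=7 t=0 v=7: DROP (t<8-2); WM=8
i=8 t=12 v=9: → [11,15); WM=9
i=9 t=8 v=2: → [6,11); WM=9
i=10 t=15 v=1: → [15,18); WM=12
i=11 t=15 v=8: → [15,18); WM=12
i=12 t=15 v=8: → [15,18); WM=12
i=13 t=12 v=3: → [11,15); WM=12
i=14 t=21 v=5: → [21,24); WM=18
i=15 t=19 v=8: → [19,24); WM=18
i=16 t=21 v=1: → [19,24); WM=18
i=17 t=22 v=3: → [19,25); WM=19
i=18 t=23 v=3: → [19,26); WM=20
i=19 t=22 v=4: → [19,26); WM=20
i=20 t=22 v=6: → [19,26); WM=20

[2,6)=8 [6,11)=7 [11,15)=9 [15,18)=8 [19,26)=8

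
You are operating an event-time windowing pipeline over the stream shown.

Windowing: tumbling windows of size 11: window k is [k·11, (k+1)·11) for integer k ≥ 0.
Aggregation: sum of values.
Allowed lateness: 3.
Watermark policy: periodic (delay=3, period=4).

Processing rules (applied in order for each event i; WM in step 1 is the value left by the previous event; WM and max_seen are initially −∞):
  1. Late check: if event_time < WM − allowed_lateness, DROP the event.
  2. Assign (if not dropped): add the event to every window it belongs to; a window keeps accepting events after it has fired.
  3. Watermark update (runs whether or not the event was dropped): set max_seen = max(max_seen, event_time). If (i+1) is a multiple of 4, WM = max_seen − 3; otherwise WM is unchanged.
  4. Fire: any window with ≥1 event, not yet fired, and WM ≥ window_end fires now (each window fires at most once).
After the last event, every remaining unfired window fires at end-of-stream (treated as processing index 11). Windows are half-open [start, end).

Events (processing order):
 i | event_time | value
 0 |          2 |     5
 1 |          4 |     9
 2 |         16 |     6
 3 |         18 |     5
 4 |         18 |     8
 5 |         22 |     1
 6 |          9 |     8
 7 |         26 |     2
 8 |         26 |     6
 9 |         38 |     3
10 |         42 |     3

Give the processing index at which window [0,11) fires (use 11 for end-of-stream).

i=0 t=2 v=5: → [0,11); WM=−∞
i=1 t=4 v=9: → [0,11); WM=−∞
i=2 t=16 v=6: → [11,22); WM=−∞
i=3 t=18 v=5: → [11,22); WM=15; [0,11) fires=14
i=4 t=18 v=8: → [11,22); WM=15
i=5 t=22 v=1: → [22,33); WM=15
i=6 t=9 v=8: DROP (t<15-3); WM=15
i=7 t=26 v=2: → [22,33); WM=23; [11,22) fires=19
i=8 t=26 v=6: → [22,33); WM=23
i=9 t=38 v=3: → [33,44); WM=23
i=10 t=42 v=3: → [33,44); WM=23

3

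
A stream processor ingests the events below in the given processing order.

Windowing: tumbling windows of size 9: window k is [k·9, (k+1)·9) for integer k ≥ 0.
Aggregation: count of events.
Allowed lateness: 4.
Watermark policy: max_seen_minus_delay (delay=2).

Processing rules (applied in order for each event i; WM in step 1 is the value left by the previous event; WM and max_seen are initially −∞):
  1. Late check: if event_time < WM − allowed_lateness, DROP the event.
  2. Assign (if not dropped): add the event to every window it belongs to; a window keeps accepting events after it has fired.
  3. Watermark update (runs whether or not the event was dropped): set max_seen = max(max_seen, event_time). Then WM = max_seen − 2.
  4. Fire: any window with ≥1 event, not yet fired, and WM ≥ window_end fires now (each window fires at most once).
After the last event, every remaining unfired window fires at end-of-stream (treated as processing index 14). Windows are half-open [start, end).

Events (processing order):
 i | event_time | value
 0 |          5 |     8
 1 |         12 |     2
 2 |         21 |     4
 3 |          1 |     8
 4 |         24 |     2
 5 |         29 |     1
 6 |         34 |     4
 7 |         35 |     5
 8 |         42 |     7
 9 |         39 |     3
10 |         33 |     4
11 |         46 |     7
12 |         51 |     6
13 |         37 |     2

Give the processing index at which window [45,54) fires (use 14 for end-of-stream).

i=0 t=5 v=8: → [0,9); WM=3
i=1 t=12 v=2: → [9,18); WM=10; [0,9) fires=1
i=2 t=21 v=4: → [18,27); WM=19; [9,18) fires=1
i=3 t=1 v=8: DROP (t<19-4); WM=19
i=4 t=24 v=2: → [18,27); WM=22
i=5 t=29 v=1: → [27,36); WM=27; [18,27) fires=2
i=6 t=34 v=4: → [27,36); WM=32
i=7 t=35 v=5: → [27,36); WM=33
i=8 t=42 v=7: → [36,45); WM=40; [27,36) fires=3
i=9 t=39 v=3: → [36,45); WM=40
i=10 t=33 v=4: DROP (t<40-4); WM=40
i=11 t=46 v=7: → [45,54); WM=44
i=12 t=51 v=6: → [45,54); WM=49; [36,45) fires=2
i=13 t=37 v=2: DROP (t<49-4); WM=49

14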